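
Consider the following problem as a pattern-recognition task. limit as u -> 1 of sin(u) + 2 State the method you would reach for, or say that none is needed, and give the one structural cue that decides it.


Method: no special technique — no zero denominators, no indeterminate clash at 1 — substitute and read off the value.


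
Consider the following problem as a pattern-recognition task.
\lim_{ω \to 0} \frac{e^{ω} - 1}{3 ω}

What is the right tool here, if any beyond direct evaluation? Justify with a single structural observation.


Diagnosis: l'Hôpital's rule (0/0) — both numerator and denominator vanish at 0: the genuine 0/0 indeterminate that l'Hôpital exists for. The standard small-argument limits would also carry it; the rule is the systematic route.


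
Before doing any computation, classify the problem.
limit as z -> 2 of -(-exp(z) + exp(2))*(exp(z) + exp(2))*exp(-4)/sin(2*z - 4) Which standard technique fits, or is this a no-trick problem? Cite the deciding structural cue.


Technique: l'Hôpital's rule (0/0) — substituting 2 gives 0 over 0; differentiate top and bottom once and re-evaluate. Expanding numerator and denominator to first order gives the same value — the rule automates exactly that.


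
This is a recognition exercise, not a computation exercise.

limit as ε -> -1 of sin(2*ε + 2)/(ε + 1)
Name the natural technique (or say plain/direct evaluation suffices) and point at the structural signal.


Technique: l'Hôpital's rule (0/0) — substituting -1 gives 0 over 0; differentiate top and bottom once and re-evaluate. One could equally expand both pieces locally and compare leading terms; the rule does that in one stroke.


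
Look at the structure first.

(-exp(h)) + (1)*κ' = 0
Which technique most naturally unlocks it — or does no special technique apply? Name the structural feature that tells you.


Verdict: no special technique — solved for the derivative, κ never appears on the right — this is a direct integration in h, not a differential-equations problem at heart.


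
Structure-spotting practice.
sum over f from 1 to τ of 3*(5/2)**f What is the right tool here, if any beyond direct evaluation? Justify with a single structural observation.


Best approach: the geometric series formula — check a ratio of consecutive terms: it is 5/2, independent of the index, so the geometric formula closes the sum.


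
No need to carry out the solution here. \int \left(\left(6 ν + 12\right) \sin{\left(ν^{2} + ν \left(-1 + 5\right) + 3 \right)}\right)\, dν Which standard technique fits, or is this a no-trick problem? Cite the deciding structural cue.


Best approach: u-substitution — 6 ν + 12 matches the derivative of (ν^{2} + ν \left(-1 + 5\right) + 3) up to a constant; with u = (ν^{2} + ν \left(-1 + 5\right) + 3) the whole integrand folds into a function of u alone.


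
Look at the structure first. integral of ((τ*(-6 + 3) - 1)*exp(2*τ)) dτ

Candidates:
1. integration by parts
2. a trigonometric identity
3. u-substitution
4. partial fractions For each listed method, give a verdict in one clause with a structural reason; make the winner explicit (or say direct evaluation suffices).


Diagnosis: integration by parts — a polynomial (τ*(-6 + 3) - 1) against the kernel exp(2*τ) is the signature bounded-ladder case for integration by parts.
- integration by parts — a fit — the right tool for this form.
- a trigonometric identity — no sine or cosine appears, so there is nothing for a trigonometric identity to act on.
- u-substitution — no subexpression of the integrand serves as a whole-integral substitution inner — individual terms may offer their own, but none carries its derivative as a factor of the full integrand; a working change of variable would have to be constructed from outside the expression.
- partial fractions: there is no rational-function structure to decompose.


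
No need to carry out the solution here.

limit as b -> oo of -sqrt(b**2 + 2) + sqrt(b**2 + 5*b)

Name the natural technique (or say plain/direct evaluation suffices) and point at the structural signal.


Verdict: conjugate multiplication — turning the difference into a conjugate-rationalized ratio makes the limit readable.


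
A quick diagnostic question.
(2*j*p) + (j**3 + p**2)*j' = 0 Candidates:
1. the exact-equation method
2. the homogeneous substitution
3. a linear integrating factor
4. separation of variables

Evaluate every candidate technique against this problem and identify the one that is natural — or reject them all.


Best approach: the exact-equation method — d/dj of 2*j*p equals d/dp of j**3 + p**2: the form is a total differential of one potential — integrate it exactly.
- the exact-equation method: yes — fits the structure here.
- the homogeneous substitution — the slope changes under joint rescaling, failing the degree-zero test.
- a linear integrating factor: a nonlinear term in the unknown puts this outside the integrating-factor template.
- separation of variables: the two dependences are entangled, not a clean product of one-variable pieces.


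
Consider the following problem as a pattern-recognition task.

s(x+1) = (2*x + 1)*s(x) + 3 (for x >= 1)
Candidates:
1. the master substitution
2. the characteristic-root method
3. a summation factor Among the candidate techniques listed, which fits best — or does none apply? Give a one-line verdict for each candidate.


Method: a summation factor — first-order linear but the coefficient 2*x + 1 moves with the index — divide by the cumulative product and telescope.
- the master substitution — with no divided-index recursive call, reindexing by powers of a base buys nothing.
- the characteristic-root method — the coefficients change with the index, which the root method cannot absorb.
- a summation factor — a fit — the right tool for this form.


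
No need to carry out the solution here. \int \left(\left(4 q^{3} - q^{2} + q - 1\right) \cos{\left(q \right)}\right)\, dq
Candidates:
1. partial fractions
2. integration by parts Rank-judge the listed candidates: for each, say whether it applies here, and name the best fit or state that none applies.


Diagnosis: integration by parts — 4 q^{3} - q^{2} + q - 1 dies after finitely many derivatives while \cos{\left(q \right)} cycles under integration — the tabular/parts setup.
- partial fractions — there is no rational-function structure to decompose.
- integration by parts: applies; the problem has the shape this method handles.


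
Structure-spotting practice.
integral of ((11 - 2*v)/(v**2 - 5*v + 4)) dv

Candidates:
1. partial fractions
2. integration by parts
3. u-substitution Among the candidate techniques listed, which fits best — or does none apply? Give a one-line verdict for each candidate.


Diagnosis: partial fractions — v**2 - 5*v + 4 splits into linear pieces, so the quotient is a sum of simple fractions — decompose before integrating.
- partial fractions — applies; the problem has the shape this method handles.
- integration by parts: no split into a nonconstant polynomial times one of the standard kernels — exp, sine, or cosine of a linear argument, or a logarithm — applies here.
- u-substitution — no subexpression of the integrand serves as a whole-integral substitution inner — individual terms may offer their own, but none carries its derivative as a factor of the full integrand; a working change of variable would have to be constructed from outside the expression.


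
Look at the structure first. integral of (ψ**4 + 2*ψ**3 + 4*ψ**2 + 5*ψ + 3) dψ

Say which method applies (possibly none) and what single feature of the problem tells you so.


Method: no special technique — every term is a constant multiple of a power of ψ; term-wise power-rule integration needs no preliminary transformation.


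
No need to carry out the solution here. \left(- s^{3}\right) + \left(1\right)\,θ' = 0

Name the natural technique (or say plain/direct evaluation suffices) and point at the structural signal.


Verdict: no special technique — the slope is a pure function of s; integrate both sides and be done.


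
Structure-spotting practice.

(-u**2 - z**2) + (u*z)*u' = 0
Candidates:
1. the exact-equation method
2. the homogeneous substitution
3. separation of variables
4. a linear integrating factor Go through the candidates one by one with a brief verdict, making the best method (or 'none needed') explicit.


Diagnosis: the homogeneous substitution — the slope's numerator and denominator have matching total degree, so it depends only on u/z and the ratio substitution collapses it. A Bernoulli rewrite works here as the equation stands — the homogeneous substitution is the more immediate reading.
- the exact-equation method: exactness fails on the nose — the mixed partials do not match.
- the homogeneous substitution — yes — fits the structure here.
- separation of variables: no algebra isolates the independent variable on one side and the unknown on the other.
- a linear integrating factor — a nonlinear term in the unknown puts this outside the integrating-factor template.


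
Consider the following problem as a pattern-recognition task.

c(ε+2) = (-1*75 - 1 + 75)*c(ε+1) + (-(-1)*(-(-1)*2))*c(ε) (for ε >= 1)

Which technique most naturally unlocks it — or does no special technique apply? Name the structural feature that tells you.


Technique: the characteristic-root method — constant coefficients and linearity mean the ansatz r^ε reduces it to solving the characteristic polynomial.


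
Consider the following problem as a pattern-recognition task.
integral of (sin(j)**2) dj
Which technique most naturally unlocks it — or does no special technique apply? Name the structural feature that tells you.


Technique: a trigonometric identity — apply power reduction to sin(j)**2; each application halves the trigonometric degree.


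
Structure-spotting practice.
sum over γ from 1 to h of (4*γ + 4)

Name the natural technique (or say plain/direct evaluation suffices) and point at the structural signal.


Technique: no special technique — the sum is polynomial through and through; closed forms for each power of γ finish it directly.


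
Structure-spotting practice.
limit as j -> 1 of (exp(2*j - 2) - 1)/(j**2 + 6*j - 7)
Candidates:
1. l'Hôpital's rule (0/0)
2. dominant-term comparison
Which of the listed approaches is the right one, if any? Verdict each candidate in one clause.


Technique: l'Hôpital's rule (0/0) — both numerator and denominator vanish at 1: the genuine 0/0 indeterminate that l'Hôpital exists for. A local series expansion at the point resolves it as well; the rule is the packaged version of that step.
- l'Hôpital's rule (0/0) — applicable, and directly so.
- dominant-term comparison — this is not a rational comparison of growth rates at infinity.


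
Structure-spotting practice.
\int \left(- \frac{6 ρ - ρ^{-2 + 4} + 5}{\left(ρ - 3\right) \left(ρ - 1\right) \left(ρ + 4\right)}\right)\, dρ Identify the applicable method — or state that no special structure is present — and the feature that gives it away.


Method: partial fractions — a proper rational integrand whose denominator splits into simpler factors — decompose into partial fractions first.


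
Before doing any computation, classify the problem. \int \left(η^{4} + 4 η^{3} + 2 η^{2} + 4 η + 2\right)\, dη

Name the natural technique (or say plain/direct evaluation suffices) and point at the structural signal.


Technique: no special technique — a term-by-term power-rule job in η; no substitution or rearrangement earns its keep here.


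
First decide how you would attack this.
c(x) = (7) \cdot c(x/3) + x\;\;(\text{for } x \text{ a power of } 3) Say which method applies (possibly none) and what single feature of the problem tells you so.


Method: the master substitution — treat m = log base 3 of x as the new clock: one recursion step advances m by one while x scales by 3.


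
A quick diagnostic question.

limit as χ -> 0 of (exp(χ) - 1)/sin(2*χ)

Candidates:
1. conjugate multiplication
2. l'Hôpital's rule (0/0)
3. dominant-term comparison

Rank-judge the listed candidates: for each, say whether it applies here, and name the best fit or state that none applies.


Method: l'Hôpital's rule (0/0) — both numerator and denominator vanish at 0: the genuine 0/0 indeterminate that l'Hôpital exists for. The standard small-argument limits would also carry it; the rule is the systematic route.
- conjugate multiplication — no difference of divergent radicals appears, so rationalizing has nothing to cancel.
- l'Hôpital's rule (0/0) — a fit — the right tool for this form.
- dominant-term comparison — no dominant-degree comparison decides it.


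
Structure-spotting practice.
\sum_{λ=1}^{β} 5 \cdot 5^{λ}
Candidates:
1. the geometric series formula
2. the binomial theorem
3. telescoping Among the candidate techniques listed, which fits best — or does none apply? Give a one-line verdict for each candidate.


Technique: the geometric series formula — check a ratio of consecutive terms: it is 5, independent of the index, so the geometric formula closes the sum.
- the geometric series formula — applicable, and directly so.
- the binomial theorem — no binomial coefficients pair with matched powers.
- telescoping — as presented, consecutive terms share no shifted copy to cancel against — no rewrite is on display to change that.


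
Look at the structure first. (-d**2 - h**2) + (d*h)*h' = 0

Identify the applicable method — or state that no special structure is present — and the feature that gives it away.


Technique: the homogeneous substitution — the slope is degree-zero homogeneous: the ratio substitution v = h/d collapses it. A Bernoulli substitution is a fair alternative on this equation directly; the homogeneous reading takes it as given.


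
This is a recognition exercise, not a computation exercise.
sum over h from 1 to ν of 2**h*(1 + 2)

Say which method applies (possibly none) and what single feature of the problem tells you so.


Verdict: the geometric series formula — term-over-term division gives 2 every time — index-free ratio, geometric sum formula applies.


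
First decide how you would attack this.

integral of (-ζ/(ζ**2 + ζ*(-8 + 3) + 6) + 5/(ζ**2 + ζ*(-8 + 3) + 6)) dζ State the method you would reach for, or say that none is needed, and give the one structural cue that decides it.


Method: partial fractions — the bottom, (ζ**2 + ζ*(-8 + 3) + 6), comes apart into simple factors, and a proper rational function over split factors decomposes.


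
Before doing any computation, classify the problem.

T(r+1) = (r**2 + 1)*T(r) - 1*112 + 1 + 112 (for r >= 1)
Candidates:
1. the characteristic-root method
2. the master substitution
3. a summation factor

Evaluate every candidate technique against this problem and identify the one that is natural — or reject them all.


Best approach: a summation factor — with the index-dependent coefficient r**2 + 1, dividing by the cumulative product turns the left side into a pure difference.
- the characteristic-root method — the coefficients vary with the index, breaking the constant-coefficient structure the method needs.
- the master substitution: this is shift-type recursion, outside the divide-and-conquer template.
- a summation factor: a fit — the right tool for this form.


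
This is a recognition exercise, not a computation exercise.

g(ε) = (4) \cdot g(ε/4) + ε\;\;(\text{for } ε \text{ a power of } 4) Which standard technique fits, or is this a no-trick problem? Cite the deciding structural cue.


Verdict: the master substitution — the argument contracts 4-fold per step: reindex ε exponentially and solve the linear recurrence in the new index.


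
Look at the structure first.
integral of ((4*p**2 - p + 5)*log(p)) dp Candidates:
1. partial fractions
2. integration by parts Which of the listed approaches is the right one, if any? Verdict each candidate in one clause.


Method: integration by parts — a polynomial next to log(p): integrate the polynomial, differentiate the log, and the integral simplifies in one pass.
- partial fractions: the expression is not a ratio of polynomials that decomposes further.
- integration by parts — yes — fits the structure here.


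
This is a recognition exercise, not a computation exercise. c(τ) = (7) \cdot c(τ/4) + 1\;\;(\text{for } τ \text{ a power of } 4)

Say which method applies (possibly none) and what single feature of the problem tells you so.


Best approach: the master substitution — the argument shrinks by the factor 4, so measure the index on a logarithmic scale and the recursion becomes a shift.


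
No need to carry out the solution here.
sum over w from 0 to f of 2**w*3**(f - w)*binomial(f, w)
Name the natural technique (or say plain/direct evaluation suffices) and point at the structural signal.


Verdict: the binomial theorem — binomial coefficients against complementary powers of 2 and 3: recognize the binomial expansion and resum.


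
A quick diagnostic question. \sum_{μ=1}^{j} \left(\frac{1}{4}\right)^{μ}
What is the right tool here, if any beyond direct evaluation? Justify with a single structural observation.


Technique: the geometric series formula — each summand is the previous one scaled by \frac{1}{4}; that constant multiplier is itself the geometric structure.


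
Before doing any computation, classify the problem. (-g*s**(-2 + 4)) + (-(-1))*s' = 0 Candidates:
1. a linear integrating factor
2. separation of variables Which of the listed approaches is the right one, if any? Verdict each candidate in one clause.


Best approach: separation of variables — one side of the product carries the independent variable, the other the unknown — the textbook separation shape.
- a linear integrating factor: a nonlinear term in the unknown puts this outside the integrating-factor template.
- separation of variables — yes, a natural case for it.


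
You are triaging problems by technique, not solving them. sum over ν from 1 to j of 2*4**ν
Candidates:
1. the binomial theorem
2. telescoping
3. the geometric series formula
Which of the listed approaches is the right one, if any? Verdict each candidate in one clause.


Verdict: the geometric series formula — the ratio of consecutive terms is the constant 4, independent of the index — a geometric sum.
- the binomial theorem: no binomial coefficients pair with matched powers.
- telescoping — writing out consecutive terms as given produces no pairwise cancellation.
- the geometric series formula: a fit — the right tool for this form.


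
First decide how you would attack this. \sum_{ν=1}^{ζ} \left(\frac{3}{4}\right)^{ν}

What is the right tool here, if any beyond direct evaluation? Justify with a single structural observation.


Diagnosis: the geometric series formula — each summand is the previous one scaled by \frac{3}{4}; that constant multiplier is itself the geometric structure.


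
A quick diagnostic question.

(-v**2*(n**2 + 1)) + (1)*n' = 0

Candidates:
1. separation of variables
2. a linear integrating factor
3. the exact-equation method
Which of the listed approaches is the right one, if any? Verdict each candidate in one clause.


Method: separation of variables — one side of the product carries the independent variable, the other the unknown — the textbook separation shape.
- separation of variables: yes, a natural case for it.
- a linear integrating factor — the unknown enters nonlinearly (through a power, a denominator, or a transcendental function), which the linear integrating-factor recipe cannot absorb as-is — any repair would come from a preliminary substitution, not the factor.
- the exact-equation method: exactness fails on the nose — the mixed partials do not match.


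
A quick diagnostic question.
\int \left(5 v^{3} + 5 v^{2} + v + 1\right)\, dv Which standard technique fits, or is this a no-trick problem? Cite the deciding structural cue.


Best approach: no special technique — every term is a constant multiple of a power of v; term-wise power-rule integration needs no preliminary transformation.


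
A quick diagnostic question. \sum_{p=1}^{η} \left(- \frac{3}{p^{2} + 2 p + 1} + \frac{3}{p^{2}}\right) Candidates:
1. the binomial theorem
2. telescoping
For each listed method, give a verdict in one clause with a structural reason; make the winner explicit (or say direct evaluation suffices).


Technique: telescoping — difference-of-shifts structure (each term adds \frac{3}{p^{2}}, then subtracts its one-index-advanced value, which the following term adds back) leaves only the first and last pieces standing.
- the binomial theorem — the terms lack the binomial-coefficient-weighted complementary-power pattern of an expansion.
- telescoping — applies; the problem has the shape this method handles.


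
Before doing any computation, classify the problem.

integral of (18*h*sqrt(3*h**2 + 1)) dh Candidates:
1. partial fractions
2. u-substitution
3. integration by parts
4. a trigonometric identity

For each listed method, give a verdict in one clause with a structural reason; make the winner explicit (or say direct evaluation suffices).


Technique: u-substitution — viewed as a product, the integrand is a composition evaluated at 3*h**2 + 1 times (a constant multiple of) that inner expression's derivative, so u = 3*h**2 + 1 makes it elementary.
- partial fractions — there is no rational-function structure to decompose.
- u-substitution: applies; the problem has the shape this method handles.
- integration by parts: a polynomial factor is present, but its partner is not an exp, sine, or cosine of a degree-1 argument, nor a logarithm.
- a trigonometric identity — no sine or cosine appears, so there is nothing for a trigonometric identity to act on.


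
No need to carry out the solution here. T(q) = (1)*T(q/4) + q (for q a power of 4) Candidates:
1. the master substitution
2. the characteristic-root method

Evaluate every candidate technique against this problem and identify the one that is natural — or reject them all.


Method: the master substitution — the argument q/4 divides the index by 4; the standard q = 4^m substitution converts it to a constant-shift recurrence.
- the master substitution: yes — fits the structure here.
- the characteristic-root method: a divided-index call is not the fixed-shift linear shape that characteristic roots solve.


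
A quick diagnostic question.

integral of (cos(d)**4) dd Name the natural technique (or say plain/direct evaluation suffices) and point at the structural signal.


Diagnosis: a trigonometric identity — cos(d)**4 carries an even exponent — trade it for double-angle cosines before integrating.


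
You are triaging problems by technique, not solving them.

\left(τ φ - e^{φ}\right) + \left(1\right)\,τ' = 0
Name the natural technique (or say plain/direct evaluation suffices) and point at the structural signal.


Diagnosis: a linear integrating factor — linear in the unknown with genuine forcing: multiply through by the exponential of the integrated coefficient and the left side closes into one derivative.


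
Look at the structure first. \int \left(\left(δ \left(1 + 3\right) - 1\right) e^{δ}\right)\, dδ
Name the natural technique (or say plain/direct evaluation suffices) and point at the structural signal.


Verdict: integration by parts — a polynomial factor (δ \left(1 + 3\right) - 1) multiplies e^{δ}; differentiating (δ \left(1 + 3\right) - 1) lowers its degree while e^{δ} integrates cleanly, so parts wins.


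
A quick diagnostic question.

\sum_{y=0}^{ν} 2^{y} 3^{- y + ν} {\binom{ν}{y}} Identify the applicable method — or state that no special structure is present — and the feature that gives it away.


Diagnosis: the binomial theorem — the summand is term y of a binomial expansion in 2 and 3; the whole sum is a single power.


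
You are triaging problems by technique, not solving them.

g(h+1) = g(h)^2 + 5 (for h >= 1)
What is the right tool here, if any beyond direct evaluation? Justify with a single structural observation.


Best approach: no special technique — the recurrence is nonlinear in the sequence terms; no linear-recurrence method fits it as written — one iterates or studies it directly.


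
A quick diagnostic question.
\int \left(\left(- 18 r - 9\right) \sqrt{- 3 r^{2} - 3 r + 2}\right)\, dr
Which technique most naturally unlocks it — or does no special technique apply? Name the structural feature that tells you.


Best approach: u-substitution — read it as f(- 3 r^{2} - 3 r + 2) times a constant multiple of d(- 3 r^{2} - 3 r + 2): one substitution, u = - 3 r^{2} - 3 r + 2, finishes it.


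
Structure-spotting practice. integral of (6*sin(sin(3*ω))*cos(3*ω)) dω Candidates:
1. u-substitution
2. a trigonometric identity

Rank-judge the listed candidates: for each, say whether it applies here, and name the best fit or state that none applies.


Diagnosis: u-substitution — collected, the integrand has one factor that is, up to a constant, the derivative of an inner expression the rest depends on — substitute for that inner expression.
- u-substitution: yes — fits the structure here.
- a trigonometric identity: the trigonometric factor has no even power to reduce and no cross-frequency product to convert — the standard power-reduction and product-to-sum identities do not engage it.


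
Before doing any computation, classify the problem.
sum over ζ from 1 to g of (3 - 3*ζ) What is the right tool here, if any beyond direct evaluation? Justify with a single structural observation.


Best approach: no special technique — this is bookkeeping, not technique: standard formulas for sums of constant-multiple powers of ζ apply termwise.


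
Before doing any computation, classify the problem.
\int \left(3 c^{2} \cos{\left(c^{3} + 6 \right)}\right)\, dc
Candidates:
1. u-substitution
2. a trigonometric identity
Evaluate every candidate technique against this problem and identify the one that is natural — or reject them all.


Verdict: u-substitution — collected, the integrand has one factor that is, up to a constant, the derivative of an inner expression the rest depends on — substitute for that inner expression.
- u-substitution: a fit — the right tool for this form.
- a trigonometric identity — there is no trigonometric structure whose rewriting would simplify the integrand.


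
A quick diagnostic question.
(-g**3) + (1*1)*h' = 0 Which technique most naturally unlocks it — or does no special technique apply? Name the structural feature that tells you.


Best approach: no special technique — the slope is a function of g alone, so integrate both sides directly.


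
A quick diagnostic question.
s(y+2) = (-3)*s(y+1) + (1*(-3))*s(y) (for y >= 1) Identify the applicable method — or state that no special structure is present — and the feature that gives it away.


Diagnosis: the characteristic-root method — the recurrence treats every index alike (constant coefficients, no forcing) — precisely the regime where r^y trials close it.


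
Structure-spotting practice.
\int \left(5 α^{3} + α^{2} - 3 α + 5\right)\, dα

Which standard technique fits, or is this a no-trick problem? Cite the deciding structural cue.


Technique: no special technique — every term is a constant multiple of a power of α; term-wise power-rule integration needs no preliminary transformation.


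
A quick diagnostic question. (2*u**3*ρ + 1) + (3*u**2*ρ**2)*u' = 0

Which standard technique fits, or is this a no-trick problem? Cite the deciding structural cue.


Diagnosis: the exact-equation method — the cross partial derivatives of 2*u**3*ρ + 1 and 3*u**2*ρ**2 agree, so the left side is the total differential of one potential in ρ and u.


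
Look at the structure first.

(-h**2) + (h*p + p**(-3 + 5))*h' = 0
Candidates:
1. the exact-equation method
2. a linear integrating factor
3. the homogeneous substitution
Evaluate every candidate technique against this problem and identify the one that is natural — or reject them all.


Verdict: the homogeneous substitution — solved for the derivative, the right side is unchanged under scaling p and h together — it depends only on the ratio h/p, so substitute a single ratio variable. Rewriting — with the variables' roles exchanged where the shape demands it — would expose a Bernoulli structure too; the homogeneous substitution simply reads the degrees directly.
- the exact-equation method: exactness fails on the nose — the mixed partials do not match.
- a linear integrating factor — the unknown enters nonlinearly (through a power, a denominator, or a transcendental function), which the linear integrating-factor recipe cannot absorb as-is — any repair would come from a preliminary substitution, not the factor.
- the homogeneous substitution: yes — fits the structure here.


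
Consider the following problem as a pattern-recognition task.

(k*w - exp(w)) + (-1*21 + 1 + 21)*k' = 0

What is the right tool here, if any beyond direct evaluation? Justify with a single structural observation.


Best approach: a linear integrating factor — first power of k, nonzero forcing: the integrating-factor recipe applies verbatim with p = w.


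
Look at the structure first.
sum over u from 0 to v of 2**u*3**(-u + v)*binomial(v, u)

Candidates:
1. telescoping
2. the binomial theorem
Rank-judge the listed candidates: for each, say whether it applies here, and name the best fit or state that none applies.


Technique: the binomial theorem — the binomial coefficients weight matched powers of 2 and 3, which is exactly the expansion of a binomial power.
- telescoping — in the displayed form, no term reappears at a neighboring index to cancel against.
- the binomial theorem — yes, a natural case for it.


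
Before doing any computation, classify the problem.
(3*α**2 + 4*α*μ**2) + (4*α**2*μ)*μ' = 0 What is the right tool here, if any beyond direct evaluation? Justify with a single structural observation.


Best approach: the exact-equation method — checking ∂/∂μ of 3*α**2 + 4*α*μ**2 against ∂/∂α of 4*α**2*μ: they match — the equation is exact as it stands.


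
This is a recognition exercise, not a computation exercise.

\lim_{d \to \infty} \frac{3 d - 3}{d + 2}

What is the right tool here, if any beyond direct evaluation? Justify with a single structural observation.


Diagnosis: dominant-term comparison — growth-rate triage: the leading powers of d decide the limit, everything else is noise. As a single quotient, the ∞/∞ shape would yield to repeated differentiation as well — the growth comparison gets there in one look.


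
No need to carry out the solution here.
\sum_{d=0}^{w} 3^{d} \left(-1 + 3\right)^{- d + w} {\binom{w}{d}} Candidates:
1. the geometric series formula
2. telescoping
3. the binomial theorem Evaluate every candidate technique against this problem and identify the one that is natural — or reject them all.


Diagnosis: the binomial theorem — binomial coefficients against complementary powers of 3 and (-1 + 3): recognize the binomial expansion and resum.
- the geometric series formula — the term-to-term ratio changes with the index, so the geometric formula cannot close it.
- telescoping: writing out consecutive terms as given produces no pairwise cancellation.
- the binomial theorem — yes — fits the structure here.


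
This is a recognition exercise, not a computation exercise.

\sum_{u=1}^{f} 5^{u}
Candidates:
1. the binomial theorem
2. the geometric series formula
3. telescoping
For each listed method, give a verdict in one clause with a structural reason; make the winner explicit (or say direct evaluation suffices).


Best approach: the geometric series formula — check a ratio of consecutive terms: it is 5, independent of the index, so the geometric formula closes the sum.
- the binomial theorem — the terms lack the binomial-coefficient-weighted complementary-power pattern of an expansion.
- the geometric series formula: yes, a natural case for it.
- telescoping — writing out consecutive terms as given produces no pairwise cancellation.


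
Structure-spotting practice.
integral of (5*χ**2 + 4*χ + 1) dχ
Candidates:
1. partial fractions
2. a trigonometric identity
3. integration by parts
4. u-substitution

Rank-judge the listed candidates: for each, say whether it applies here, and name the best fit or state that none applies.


Best approach: no special technique — every term is a constant multiple of a power of χ; term-wise power-rule integration needs no preliminary transformation.
- partial fractions: there is no rational-function structure to decompose.
- a trigonometric identity: there is no trigonometric structure at all — the integrand carries no sine or cosine to rewrite.
- integration by parts: splitting off a factor buys nothing — the integrand integrates directly without parts.
- u-substitution — any workable substitution here is cosmetic — the integrand is already in directly integrable form.


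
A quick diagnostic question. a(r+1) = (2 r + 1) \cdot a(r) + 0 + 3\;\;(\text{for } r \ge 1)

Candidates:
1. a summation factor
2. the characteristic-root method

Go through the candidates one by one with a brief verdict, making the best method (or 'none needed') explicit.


Method: a summation factor — with the index-dependent coefficient 2 r + 1, dividing by the cumulative product turns the left side into a pure difference.
- a summation factor: applicable, and directly so.
- the characteristic-root method: the coefficients change with the index, which the root method cannot absorb.


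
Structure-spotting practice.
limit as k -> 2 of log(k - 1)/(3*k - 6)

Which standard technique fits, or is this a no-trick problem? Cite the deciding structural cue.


Diagnosis: l'Hôpital's rule (0/0) — substituting 2 gives 0 over 0; differentiate top and bottom once and re-evaluate. The standard small-argument limits would also carry it; the rule is the systematic route.


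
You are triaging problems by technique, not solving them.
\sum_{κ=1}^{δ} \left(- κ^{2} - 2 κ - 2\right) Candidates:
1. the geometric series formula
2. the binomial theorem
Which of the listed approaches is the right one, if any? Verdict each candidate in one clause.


Technique: no special technique — with only polynomial terms in κ present, the classical sum-of-powers identities are all you need.
- the geometric series formula — the term-to-term ratio drifts with the index — the one thing the geometric formula cannot absorb.
- the binomial theorem — there is no pair of bases whose matched powers would reassemble into a single binomial power.


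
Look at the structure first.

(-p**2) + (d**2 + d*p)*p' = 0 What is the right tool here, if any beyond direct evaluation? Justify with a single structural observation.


Diagnosis: the homogeneous substitution — the slope is degree-zero homogeneous: the ratio substitution v = p/d collapses it. A Bernoulli substitution after rearrangement (possibly exchanging dependent and independent variable) is a fair alternative; the homogeneous route works on the equation as it stands.


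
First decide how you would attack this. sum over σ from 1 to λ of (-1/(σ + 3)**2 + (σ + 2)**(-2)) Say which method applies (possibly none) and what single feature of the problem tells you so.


Method: telescoping — the summand is (σ + 2)**(-2) minus the same expression shifted by one, so consecutive terms cancel in pairs.


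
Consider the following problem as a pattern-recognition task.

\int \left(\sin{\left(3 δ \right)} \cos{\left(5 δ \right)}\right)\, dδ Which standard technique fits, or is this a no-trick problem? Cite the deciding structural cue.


Technique: a trigonometric identity — cross-frequency products like \sin{\left(3 δ \right)} \cos{\left(5 δ \right)} are the textbook product-to-sum case — the identity converts them to directly integrable sinusoids.


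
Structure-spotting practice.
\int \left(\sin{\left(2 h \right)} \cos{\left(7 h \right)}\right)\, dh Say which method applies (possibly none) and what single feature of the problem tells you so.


Technique: a trigonometric identity — cross-frequency products like \sin{\left(2 h \right)} \cos{\left(7 h \right)} are the textbook product-to-sum case — the identity converts them to directly integrable sinusoids.


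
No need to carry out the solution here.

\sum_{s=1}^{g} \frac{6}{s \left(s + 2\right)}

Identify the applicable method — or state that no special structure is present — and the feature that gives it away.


Technique: telescoping — rewrite \frac{6}{s \left(s + 2\right)} as simple fractions and successive terms eat each other — only the edges survive.


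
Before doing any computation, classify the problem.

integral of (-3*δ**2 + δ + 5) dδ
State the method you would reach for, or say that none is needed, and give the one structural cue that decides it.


Method: no special technique — a term-by-term power-rule job in δ; no substitution or rearrangement earns its keep here.


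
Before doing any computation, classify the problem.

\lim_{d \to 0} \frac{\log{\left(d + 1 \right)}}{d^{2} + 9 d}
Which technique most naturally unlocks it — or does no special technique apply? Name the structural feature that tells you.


Diagnosis: l'Hôpital's rule (0/0) — numerator and denominator both vanish at 0 — a genuine 0/0 form, which is exactly when l'Hôpital applies. The standard small-argument limits would also carry it; the rule is the systematic route.


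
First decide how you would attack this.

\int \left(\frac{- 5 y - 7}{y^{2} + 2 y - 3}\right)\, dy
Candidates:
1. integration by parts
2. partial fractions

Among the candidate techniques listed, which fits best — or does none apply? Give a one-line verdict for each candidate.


Method: partial fractions — the bottom factors while the top stays lower-degree — split into simple fractions and integrate piece by piece.
- integration by parts: the nonconstant-polynomial-times-standard-kernel pattern (an exp, sine, cosine, or logarithm partner) is absent.
- partial fractions: yes, a natural case for it.


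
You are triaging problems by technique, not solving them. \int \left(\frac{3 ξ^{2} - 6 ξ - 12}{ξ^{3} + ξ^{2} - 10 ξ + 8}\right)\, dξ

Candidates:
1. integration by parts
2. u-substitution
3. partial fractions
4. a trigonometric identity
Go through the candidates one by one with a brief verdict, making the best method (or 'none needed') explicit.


Technique: partial fractions — a proper rational integrand over the factorable ξ^{3} + ξ^{2} - 10 ξ + 8: partial fractions reduce it to elementary pieces.
- integration by parts: there is no nonconstant-polynomial-times-kernel split with an exp, sine, cosine (degree-1 argument), or logarithm partner.
- u-substitution — no subexpression of the integrand serves as a whole-integral substitution inner — individual terms may offer their own, but none carries its derivative as a factor of the full integrand; a working change of variable would have to be constructed from outside the expression.
- partial fractions — applicable, and directly so.
- a trigonometric identity — there is no trigonometric structure at all — the integrand carries no sine or cosine to rewrite.


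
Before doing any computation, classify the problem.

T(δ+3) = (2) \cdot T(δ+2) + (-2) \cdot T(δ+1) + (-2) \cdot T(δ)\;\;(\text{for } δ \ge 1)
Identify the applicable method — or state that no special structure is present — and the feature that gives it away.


Verdict: the characteristic-root method — this is the constant-coefficient homogeneous case — the whole solution in δ reduces to a polynomial's roots.
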